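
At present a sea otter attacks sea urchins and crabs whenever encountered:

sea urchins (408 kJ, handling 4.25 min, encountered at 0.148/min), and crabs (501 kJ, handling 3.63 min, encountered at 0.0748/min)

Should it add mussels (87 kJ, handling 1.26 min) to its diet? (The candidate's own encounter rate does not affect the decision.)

Yes

Intake rate on the current diet: R = (0.148×408 + 0.0748×501) / (1 + 0.148×4.25 + 0.0748×3.63) = 97.86/1.901 = 51.49 kJ/min.
Profitability of mussels: 87/1.26 = 69.05 kJ/min.
69.05 > 51.49, so adding mussels raises the average — include it.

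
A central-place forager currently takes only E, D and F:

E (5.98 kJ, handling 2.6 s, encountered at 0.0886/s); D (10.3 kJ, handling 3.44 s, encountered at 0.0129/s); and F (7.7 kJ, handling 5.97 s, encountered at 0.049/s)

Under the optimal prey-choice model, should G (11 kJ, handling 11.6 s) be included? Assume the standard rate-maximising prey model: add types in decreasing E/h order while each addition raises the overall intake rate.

Intake rate on the current diet: R = (0.0886×5.98 + 0.0129×10.3 + 0.049×7.7) / (1 + 0.0886×2.6 + 0.0129×3.44 + 0.049×5.97) = 1.04/1.567 = 0.6636 kJ/s.
Profitability of G: 11/11.6 = 0.9483 kJ/s.
Since 0.9483 > R, including G increases the long-run rate.

Yes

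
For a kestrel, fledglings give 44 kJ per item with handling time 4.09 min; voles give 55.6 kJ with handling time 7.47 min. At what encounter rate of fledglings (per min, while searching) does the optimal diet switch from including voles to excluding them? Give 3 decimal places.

Drop voles once their profitability E₂/h₂ falls below the rate achievable on fledglings alone: E₂/h₂ = λE₁/(1 + λh₁).
Solve for λ: λE₁h₂ = E₂(1 + λh₁) → λ(E₁h₂ − E₂h₁) = E₂ → λ = E₂/(E₁h₂ − E₂h₁).
λ = 55.6/(44×7.47 − 55.6×4.09) = 55.6/101.3 = 0.549 per min.

0.549 per min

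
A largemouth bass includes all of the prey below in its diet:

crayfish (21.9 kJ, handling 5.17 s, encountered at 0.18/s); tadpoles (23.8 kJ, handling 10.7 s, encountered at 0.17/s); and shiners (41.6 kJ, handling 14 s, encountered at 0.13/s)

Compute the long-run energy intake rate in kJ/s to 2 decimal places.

2.41 kJ/s

Energy encountered per unit search time: 0.18×21.9 + 0.17×23.8 + 0.13×41.6 = 13.4 kJ/s.
Handling time per unit search time: 0.18×5.17 + 0.17×10.7 + 0.13×14 = 4.57.
Rate = 13.4/(1 + 4.57) = 2.405 kJ/s.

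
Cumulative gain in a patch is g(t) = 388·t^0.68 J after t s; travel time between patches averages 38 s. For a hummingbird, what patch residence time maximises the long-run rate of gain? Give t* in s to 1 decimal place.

80.8 s

By the marginal value theorem, leave when the instantaneous gain rate g'(t) equals the habitat-wide average g(t)/(T + t).
g'(t) = 0.68·388·t^-0.32. Setting 0.68·388·t^-0.32 = 388·t^0.68/(38+t) gives 0.68(38+t) = t, so 0.32·t = 0.68×38.
t* = 0.68×38/0.32 = 80.75 s.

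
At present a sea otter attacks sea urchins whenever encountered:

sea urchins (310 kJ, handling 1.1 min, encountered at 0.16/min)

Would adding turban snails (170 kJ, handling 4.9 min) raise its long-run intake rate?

No

On sea urchins alone, R = ΣλE/(1+Σλh) = 49.6/1.176 = 42.18 kJ/min.
turban snails: E/h = 170/4.9 = 34.69 kJ/min.
Since 34.69 < R, time spent handling turban snails is better spent searching.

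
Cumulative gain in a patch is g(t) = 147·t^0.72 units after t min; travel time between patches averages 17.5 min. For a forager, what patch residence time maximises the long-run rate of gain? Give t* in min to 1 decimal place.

Maximise g(t)/(T+t): set derivative to zero → g'(t)(T+t) = g(t).
g'(t) = 0.72·147·t^-0.28. Setting 0.72·147·t^-0.28 = 147·t^0.72/(17.5+t) gives 0.72(17.5+t) = t, so 0.28·t = 0.72×17.5.
t* = 0.72×17.5/0.28 = 45 min.

45.0 min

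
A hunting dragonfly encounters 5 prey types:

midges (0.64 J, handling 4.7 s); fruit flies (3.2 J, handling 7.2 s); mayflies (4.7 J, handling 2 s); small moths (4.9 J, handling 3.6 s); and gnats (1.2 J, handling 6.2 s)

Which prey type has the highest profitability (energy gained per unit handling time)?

Profitability E/h (J/s): midges = 0.64/4.7 = 0.136, fruit flies = 3.2/7.2 = 0.444, mayflies = 4.7/2 = 2.35, small moths = 4.9/3.6 = 1.36, gnats = 1.2/6.2 = 0.194.
Ranked: mayflies > small moths > fruit flies > gnats > midges.

mayflies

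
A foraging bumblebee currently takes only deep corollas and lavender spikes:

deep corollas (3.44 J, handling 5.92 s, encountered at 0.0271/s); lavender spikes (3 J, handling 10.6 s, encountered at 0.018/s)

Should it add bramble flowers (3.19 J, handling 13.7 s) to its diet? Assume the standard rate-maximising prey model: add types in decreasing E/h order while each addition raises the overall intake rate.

Current rate: (0.0271×3.44 + 0.018×3)/(1 + 0.0271×5.92 + 0.018×10.6) = 0.109 J/s.
bramble flowers: E/h = 3.19/13.7 = 0.2328 J/s.
0.2328 > 0.109, so adding bramble flowers raises the average — include it.

Yes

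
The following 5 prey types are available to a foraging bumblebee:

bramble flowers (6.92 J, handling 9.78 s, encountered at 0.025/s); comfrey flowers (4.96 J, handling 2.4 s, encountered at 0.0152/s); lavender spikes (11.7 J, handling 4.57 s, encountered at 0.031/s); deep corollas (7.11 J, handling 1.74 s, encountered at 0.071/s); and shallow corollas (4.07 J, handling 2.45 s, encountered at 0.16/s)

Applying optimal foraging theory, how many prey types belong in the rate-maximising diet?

4

Rank by E/h (J/s): deep corollas 4.09, lavender spikes 2.56, comfrey flowers 2.07, shallow corollas 1.66, bramble flowers 0.708. Include each in turn until the next type's E/h falls below the running intake rate.
Rate on top 1: 0.4493. lavender spikes: 2.56 > 0.4493 → include.
Rate on top 2: 0.6857. comfrey flowers: 2.07 > 0.6857 → include.
Rate on top 3: 0.7244. shallow corollas: 1.66 > 0.7244 → include.
Rate on top 4: 0.9412. bramble flowers: 0.708 < 0.9412 → exclude; stop.
Optimal diet: deep corollas, lavender spikes, comfrey flowers, shallow corollas — 4 of 5 types.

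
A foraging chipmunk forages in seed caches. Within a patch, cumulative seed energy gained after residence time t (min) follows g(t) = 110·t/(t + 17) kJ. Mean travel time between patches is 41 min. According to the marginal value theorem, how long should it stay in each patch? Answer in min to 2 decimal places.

26.40 min

By the marginal value theorem, leave when the instantaneous gain rate g'(t) equals the habitat-wide average g(t)/(T + t).
g'(t) = 110·17/(t + 17)². Setting 110·17/(t+17)² = 110t/[(t+17)(41+t)] gives 17(41+t) = t(t+17), so t² = 17×41 = 697.
t* = √697 = 26.4 min.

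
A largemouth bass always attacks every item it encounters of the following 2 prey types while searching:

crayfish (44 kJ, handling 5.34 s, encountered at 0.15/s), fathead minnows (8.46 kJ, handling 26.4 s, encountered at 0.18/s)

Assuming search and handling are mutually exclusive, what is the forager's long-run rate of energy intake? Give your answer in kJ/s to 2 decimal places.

R = Σλ_iE_i / (1 + Σλ_ih_i)
Numerator: 0.15×44 + 0.18×8.46 = 8.123
Denominator: 1 + 0.15×5.34 + 0.18×26.4 = 6.553
R = 8.123/6.553 = 1.24 kJ/s

1.24 kJ/s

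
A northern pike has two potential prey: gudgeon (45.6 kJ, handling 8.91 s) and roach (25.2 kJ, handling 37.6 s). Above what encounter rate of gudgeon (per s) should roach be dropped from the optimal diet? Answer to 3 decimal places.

0.017 per s

The zero-one rule: include roach iff E₂/h₂ > λE₁/(1+λh₁). Equality gives the switch point.
λE₁h₂ = E₂ + λE₂h₁ ⇒ λ = E₂/(E₁h₂ − E₂h₁) = 25.2/(1715 − 224.5) = 0.01691 per s.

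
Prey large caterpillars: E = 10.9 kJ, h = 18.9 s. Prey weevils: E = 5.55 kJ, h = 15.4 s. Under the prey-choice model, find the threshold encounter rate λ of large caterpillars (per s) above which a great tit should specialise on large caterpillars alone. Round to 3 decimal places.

0.088 per s

The zero-one rule: include weevils iff E₂/h₂ > λE₁/(1+λh₁). Equality gives the switch point.
λE₁h₂ = E₂ + λE₂h₁ ⇒ λ = E₂/(E₁h₂ − E₂h₁) = 5.55/(167.9 − 104.9) = 0.08814 per s.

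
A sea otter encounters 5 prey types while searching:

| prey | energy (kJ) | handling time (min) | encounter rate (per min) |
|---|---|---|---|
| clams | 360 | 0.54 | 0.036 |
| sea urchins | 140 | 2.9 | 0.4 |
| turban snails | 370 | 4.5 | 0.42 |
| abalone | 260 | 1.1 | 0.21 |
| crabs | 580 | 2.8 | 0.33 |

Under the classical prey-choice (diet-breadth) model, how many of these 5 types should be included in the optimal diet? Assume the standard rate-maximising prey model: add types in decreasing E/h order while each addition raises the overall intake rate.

3

Rank by E/h (kJ/min): clams 667, abalone 236, crabs 207, turban snails 82.2, sea urchins 48.3. Include each in turn until the next type's E/h falls below the running intake rate.
Rate on top 1: 12.71. abalone: 236 > 12.71 → include.
Rate on top 2: 54.03. crabs: 207 > 54.03 → include.
Rate on top 3: 119.1. turban snails: 82.2 < 119.1 → exclude; stop.
Optimal diet: clams, abalone, crabs — 3 of 5 types.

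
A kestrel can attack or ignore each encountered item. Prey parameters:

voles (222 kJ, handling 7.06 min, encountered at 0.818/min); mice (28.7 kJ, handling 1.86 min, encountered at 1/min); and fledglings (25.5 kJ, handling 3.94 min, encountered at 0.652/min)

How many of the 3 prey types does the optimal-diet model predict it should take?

1

Profitabilities (E/h, kJ/min): voles 31.4, mice 15.4, fledglings 6.47. Add prey in this order while the next type's profitability exceeds the intake rate on those already taken.
Rate on top 1: 26.8. mice: 15.4 < 26.8 → exclude; stop.
Optimal diet: voles — 1 of 3 types.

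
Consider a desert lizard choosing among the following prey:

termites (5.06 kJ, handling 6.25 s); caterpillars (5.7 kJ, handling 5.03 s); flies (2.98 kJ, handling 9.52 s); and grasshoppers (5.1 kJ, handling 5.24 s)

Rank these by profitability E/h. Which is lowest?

flies

In descending order of E/h:
caterpillars: 5.7/5.03 = 1.13 kJ/s
grasshoppers: 5.1/5.24 = 0.973 kJ/s
termites: 5.06/6.25 = 0.81 kJ/s
flies: 2.98/9.52 = 0.313 kJ/s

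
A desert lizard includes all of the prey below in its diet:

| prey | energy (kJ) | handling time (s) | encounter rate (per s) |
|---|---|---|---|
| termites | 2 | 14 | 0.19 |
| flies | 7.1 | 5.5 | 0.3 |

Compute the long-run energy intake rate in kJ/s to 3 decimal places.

0.473 kJ/s

R = (0.19×2 + 0.3×7.1) / (1 + 0.19×14 + 0.3×5.5) = 2.51/5.31 = 0.4727 kJ/s.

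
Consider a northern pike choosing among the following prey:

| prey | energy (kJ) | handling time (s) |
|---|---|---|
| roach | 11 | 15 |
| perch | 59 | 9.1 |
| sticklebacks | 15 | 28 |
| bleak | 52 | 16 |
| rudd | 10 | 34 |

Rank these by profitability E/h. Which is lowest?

rudd

Profitability E/h (kJ/s): roach = 11/15 = 0.733, perch = 59/9.1 = 6.48, sticklebacks = 15/28 = 0.536, bleak = 52/16 = 3.25, rudd = 10/34 = 0.294.
Ranked: perch > bleak > roach > sticklebacks > rudd.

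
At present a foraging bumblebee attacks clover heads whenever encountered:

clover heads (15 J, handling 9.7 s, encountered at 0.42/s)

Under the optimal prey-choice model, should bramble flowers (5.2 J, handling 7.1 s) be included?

No

Intake rate on the current diet: R = (0.42×15) / (1 + 0.42×9.7) = 6.3/5.074 = 1.242 J/s.
bramble flowers: E/h = 5.2/7.1 = 0.7324 J/s.
0.7324 < 1.242, so adding bramble flowers would lower the average — exclude it.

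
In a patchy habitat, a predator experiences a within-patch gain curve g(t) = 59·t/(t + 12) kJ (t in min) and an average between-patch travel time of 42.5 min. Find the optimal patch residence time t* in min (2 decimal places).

22.58 min

By the marginal value theorem, leave when the instantaneous gain rate g'(t) equals the habitat-wide average g(t)/(T + t).
g'(t) = 59·12/(t + 12)². Setting 59·12/(t+12)² = 59t/[(t+12)(42.5+t)] gives 12(42.5+t) = t(t+12), so t² = 12×42.5 = 510.
t* = √510 = 22.58 min.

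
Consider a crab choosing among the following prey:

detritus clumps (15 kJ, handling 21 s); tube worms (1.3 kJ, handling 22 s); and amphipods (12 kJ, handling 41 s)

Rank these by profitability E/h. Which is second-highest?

amphipods

Profitability E/h (kJ/s): detritus clumps = 15/21 = 0.714, tube worms = 1.3/22 = 0.0591, amphipods = 12/41 = 0.293.
Ranked: detritus clumps > amphipods > tube worms.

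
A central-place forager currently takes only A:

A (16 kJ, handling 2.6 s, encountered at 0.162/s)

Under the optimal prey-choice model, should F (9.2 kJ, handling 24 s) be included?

No

Current rate: (0.162×16)/(1 + 0.162×2.6) = 1.824 kJ/s.
F: E/h = 9.2/24 = 0.3833 kJ/s.
Since 0.3833 < R, time spent handling F is better spent searching.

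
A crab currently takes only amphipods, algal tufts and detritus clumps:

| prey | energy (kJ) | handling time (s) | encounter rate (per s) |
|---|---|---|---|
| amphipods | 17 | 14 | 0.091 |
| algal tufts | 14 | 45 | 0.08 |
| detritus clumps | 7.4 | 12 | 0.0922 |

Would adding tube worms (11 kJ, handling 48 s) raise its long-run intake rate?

On amphipods, algal tufts and detritus clumps alone, R = ΣλE/(1+Σλh) = 3.349/6.98 = 0.4798 kJ/s.
tube worms: E/h = 11/48 = 0.2292 kJ/s.
Since 0.2292 < R, time spent handling tube worms is better spent searching.

No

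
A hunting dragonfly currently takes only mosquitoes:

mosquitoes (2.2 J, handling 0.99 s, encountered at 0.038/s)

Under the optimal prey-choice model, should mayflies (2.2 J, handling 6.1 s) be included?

On mosquitoes alone, R = ΣλE/(1+Σλh) = 0.0836/1.038 = 0.08057 J/s.
mayflies: E/h = 2.2/6.1 = 0.3607 J/s.
Since 0.3607 > R, including mayflies increases the long-run rate.

Yes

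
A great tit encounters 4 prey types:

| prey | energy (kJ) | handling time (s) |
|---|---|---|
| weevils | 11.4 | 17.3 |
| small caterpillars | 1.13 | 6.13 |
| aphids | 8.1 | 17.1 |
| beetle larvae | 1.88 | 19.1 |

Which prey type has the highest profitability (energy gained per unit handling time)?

Profitability E/h (kJ/s): weevils = 11.4/17.3 = 0.659, small caterpillars = 1.13/6.13 = 0.184, aphids = 8.1/17.1 = 0.474, beetle larvae = 1.88/19.1 = 0.0984.
Ranked: weevils > aphids > small caterpillars > beetle larvae.

weevils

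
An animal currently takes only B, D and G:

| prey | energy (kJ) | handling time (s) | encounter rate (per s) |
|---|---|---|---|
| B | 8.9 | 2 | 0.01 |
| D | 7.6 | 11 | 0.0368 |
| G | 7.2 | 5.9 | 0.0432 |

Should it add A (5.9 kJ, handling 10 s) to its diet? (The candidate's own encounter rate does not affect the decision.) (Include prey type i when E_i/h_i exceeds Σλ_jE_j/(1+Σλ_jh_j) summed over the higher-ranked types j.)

Yes

Intake rate on the current diet: R = (0.01×8.9 + 0.0368×7.6 + 0.0432×7.2) / (1 + 0.01×2 + 0.0368×11 + 0.0432×5.9) = 0.6797/1.68 = 0.4047 kJ/s.
A: E/h = 5.9/10 = 0.59 kJ/s.
Since 0.59 > R, including A increases the long-run rate.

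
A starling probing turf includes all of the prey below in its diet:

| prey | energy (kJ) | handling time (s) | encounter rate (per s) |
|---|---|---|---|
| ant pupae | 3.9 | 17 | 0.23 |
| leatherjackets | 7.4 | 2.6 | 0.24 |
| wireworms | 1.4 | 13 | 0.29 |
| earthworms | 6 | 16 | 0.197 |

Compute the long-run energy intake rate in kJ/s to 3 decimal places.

R = (0.23×3.9 + 0.24×7.4 + 0.29×1.4 + 0.197×6) / (1 + 0.23×17 + 0.24×2.6 + 0.29×13 + 0.197×16) = 4.261/12.46 = 0.3421 kJ/s.

0.342 kJ/s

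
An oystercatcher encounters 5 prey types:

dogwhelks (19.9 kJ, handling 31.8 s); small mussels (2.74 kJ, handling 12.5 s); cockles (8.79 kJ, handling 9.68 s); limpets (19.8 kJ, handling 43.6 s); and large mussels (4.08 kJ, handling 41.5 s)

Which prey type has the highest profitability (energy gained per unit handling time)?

Profitability E/h (kJ/s): dogwhelks = 19.9/31.8 = 0.626, small mussels = 2.74/12.5 = 0.219, cockles = 8.79/9.68 = 0.908, limpets = 19.8/43.6 = 0.454, large mussels = 4.08/41.5 = 0.0983.
Ranked: cockles > dogwhelks > limpets > small mussels > large mussels.

cockles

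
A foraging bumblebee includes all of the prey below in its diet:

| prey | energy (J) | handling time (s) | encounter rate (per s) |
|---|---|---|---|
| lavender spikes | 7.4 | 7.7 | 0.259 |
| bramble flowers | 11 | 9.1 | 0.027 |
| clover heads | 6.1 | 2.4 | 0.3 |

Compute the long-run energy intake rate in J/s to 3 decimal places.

R = (0.259×7.4 + 0.027×11 + 0.3×6.1) / (1 + 0.259×7.7 + 0.027×9.1 + 0.3×2.4) = 4.044/3.96 = 1.021 J/s.

1.021 J/s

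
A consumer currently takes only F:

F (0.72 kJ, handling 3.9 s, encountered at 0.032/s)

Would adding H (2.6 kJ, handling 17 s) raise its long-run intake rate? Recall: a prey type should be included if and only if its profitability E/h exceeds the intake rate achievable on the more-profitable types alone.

Intake rate on the current diet: R = (0.032×0.72) / (1 + 0.032×3.9) = 0.02304/1.125 = 0.02048 kJ/s.
Profitability of H: 2.6/17 = 0.1529 kJ/s.
0.1529 > 0.02048, so adding H raises the average — include it.

Yes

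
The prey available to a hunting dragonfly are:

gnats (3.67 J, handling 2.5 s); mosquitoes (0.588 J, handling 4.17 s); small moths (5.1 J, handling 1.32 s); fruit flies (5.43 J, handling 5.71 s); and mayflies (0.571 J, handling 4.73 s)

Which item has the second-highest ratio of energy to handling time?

gnats

In descending order of E/h:
small moths: 5.1/1.32 = 3.86 J/s
gnats: 3.67/2.5 = 1.47 J/s
fruit flies: 5.43/5.71 = 0.951 J/s
mosquitoes: 0.588/4.17 = 0.141 J/s
mayflies: 0.571/4.73 = 0.121 J/s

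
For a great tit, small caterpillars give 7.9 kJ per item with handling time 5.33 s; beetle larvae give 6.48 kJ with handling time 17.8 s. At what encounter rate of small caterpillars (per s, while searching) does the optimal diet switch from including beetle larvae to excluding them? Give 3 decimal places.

0.061 per s

Drop beetle larvae once their profitability E₂/h₂ falls below the rate achievable on small caterpillars alone: E₂/h₂ = λE₁/(1 + λh₁).
Solve for λ: λE₁h₂ = E₂(1 + λh₁) → λ(E₁h₂ − E₂h₁) = E₂ → λ = E₂/(E₁h₂ − E₂h₁).
λ = 6.48/(7.9×17.8 − 6.48×5.33) = 6.48/106.1 = 0.06109 per s.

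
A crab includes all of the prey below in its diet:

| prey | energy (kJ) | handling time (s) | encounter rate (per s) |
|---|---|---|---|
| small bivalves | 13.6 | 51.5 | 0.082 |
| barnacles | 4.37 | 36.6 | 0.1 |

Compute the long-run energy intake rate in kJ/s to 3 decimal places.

0.175 kJ/s

R = (0.082×13.6 + 0.1×4.37) / (1 + 0.082×51.5 + 0.1×36.6) = 1.552/8.883 = 0.1747 kJ/s.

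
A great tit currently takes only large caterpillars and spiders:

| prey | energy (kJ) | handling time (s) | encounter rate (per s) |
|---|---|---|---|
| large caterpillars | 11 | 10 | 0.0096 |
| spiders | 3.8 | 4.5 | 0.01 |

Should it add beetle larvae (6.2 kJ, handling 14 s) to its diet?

Yes

Current rate: (0.0096×11 + 0.01×3.8)/(1 + 0.0096×10 + 0.01×4.5) = 0.1259 kJ/s.
Profitability of beetle larvae: 6.2/14 = 0.4429 kJ/s.
Since 0.4429 > R, including beetle larvae increases the long-run rate.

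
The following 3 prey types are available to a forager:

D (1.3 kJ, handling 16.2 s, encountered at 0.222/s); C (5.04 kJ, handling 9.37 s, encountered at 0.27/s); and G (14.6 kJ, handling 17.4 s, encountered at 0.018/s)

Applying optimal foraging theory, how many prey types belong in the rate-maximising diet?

2

Profitabilities (E/h, kJ/s): G 0.839, C 0.538, D 0.0802. Add prey in this order while the next type's profitability exceeds the intake rate on those already taken.
Rate on top 1: 0.2001. C: 0.538 > 0.2001 → include.
Rate on top 2: 0.4225. D: 0.0802 < 0.4225 → exclude; stop.
Optimal diet: G, C — 2 of 3 types.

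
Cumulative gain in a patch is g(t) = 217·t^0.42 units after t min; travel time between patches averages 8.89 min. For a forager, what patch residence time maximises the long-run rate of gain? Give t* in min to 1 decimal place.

Optimal t* satisfies g'(t*) = g(t*)/(T + t*).
g'(t) = 0.42·217·t^-0.58. Setting 0.42·217·t^-0.58 = 217·t^0.42/(8.89+t) gives 0.42(8.89+t) = t, so 0.58·t = 0.42×8.89.
t* = 0.42×8.89/0.58 = 6.438 min.

6.4 min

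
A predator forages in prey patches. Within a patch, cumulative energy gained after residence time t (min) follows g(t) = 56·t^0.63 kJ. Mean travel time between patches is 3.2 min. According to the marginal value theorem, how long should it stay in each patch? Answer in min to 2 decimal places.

5.45 min

By the marginal value theorem, leave when the instantaneous gain rate g'(t) equals the habitat-wide average g(t)/(T + t).
g'(t) = 0.63·56·t^-0.37. Setting 0.63·56·t^-0.37 = 56·t^0.63/(3.2+t) gives 0.63(3.2+t) = t, so 0.37·t = 0.63×3.2.
t* = 0.63×3.2/0.37 = 5.449 min.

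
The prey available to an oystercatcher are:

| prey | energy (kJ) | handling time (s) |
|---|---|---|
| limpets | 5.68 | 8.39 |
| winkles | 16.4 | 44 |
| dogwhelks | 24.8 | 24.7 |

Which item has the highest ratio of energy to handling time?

dogwhelks

In descending order of E/h:
dogwhelks: 24.8/24.7 = 1 kJ/s
limpets: 5.68/8.39 = 0.677 kJ/s
winkles: 16.4/44 = 0.373 kJ/s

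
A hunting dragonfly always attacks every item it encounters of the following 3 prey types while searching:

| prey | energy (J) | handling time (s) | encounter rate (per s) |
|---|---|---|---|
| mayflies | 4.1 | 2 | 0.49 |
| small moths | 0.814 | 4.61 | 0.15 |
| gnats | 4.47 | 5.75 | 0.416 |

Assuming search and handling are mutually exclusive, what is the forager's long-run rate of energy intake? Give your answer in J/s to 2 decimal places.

R = Σλ_iE_i / (1 + Σλ_ih_i)
Numerator: 0.49×4.1 + 0.15×0.814 + 0.416×4.47 = 3.991
Denominator: 1 + 0.49×2 + 0.15×4.61 + 0.416×5.75 = 5.063
R = 3.991/5.063 = 0.7881 J/s

0.79 J/s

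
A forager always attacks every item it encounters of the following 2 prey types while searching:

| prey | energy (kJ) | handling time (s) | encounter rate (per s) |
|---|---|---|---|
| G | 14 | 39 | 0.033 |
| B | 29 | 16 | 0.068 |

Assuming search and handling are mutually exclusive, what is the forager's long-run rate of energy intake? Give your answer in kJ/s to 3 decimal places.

R = Σλ_iE_i / (1 + Σλ_ih_i)
Numerator: 0.033×14 + 0.068×29 = 2.434
Denominator: 1 + 0.033×39 + 0.068×16 = 3.375
R = 2.434/3.375 = 0.7212 kJ/s

0.721 kJ/s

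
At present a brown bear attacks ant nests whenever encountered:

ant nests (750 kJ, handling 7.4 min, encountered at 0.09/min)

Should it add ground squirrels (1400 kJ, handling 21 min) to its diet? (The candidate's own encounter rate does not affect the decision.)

Yes

Current rate: (0.09×750)/(1 + 0.09×7.4) = 40.52 kJ/min.
Profitability of ground squirrels: 1400/21 = 66.67 kJ/min.
Since 66.67 > R, including ground squirrels increases the long-run rate.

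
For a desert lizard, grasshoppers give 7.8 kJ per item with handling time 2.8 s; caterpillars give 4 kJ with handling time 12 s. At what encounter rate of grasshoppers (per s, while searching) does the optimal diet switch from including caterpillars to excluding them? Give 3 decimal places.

Drop caterpillars once their profitability E₂/h₂ falls below the rate achievable on grasshoppers alone: E₂/h₂ = λE₁/(1 + λh₁).
Solve for λ: λE₁h₂ = E₂(1 + λh₁) → λ(E₁h₂ − E₂h₁) = E₂ → λ = E₂/(E₁h₂ − E₂h₁).
λ = 4/(7.8×12 − 4×2.8) = 4/82.4 = 0.04854 per s.

0.049 per s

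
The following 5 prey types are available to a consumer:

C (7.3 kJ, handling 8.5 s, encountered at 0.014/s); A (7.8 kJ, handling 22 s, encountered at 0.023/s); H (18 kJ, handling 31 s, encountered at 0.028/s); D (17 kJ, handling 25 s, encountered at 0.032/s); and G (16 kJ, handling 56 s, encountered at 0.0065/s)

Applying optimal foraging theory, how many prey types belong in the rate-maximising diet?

Rank by E/h (kJ/s): C 0.859, D 0.68, H 0.581, A 0.355, G 0.286. Include each in turn until the next type's E/h falls below the running intake rate.
Rate on top 1: 0.09133. D: 0.68 > 0.09133 → include.
Rate on top 2: 0.3367. H: 0.581 > 0.3367 → include.
Rate on top 3: 0.4127. A: 0.355 < 0.4127 → exclude; stop.
Optimal diet: C, D, H — 3 of 5 types.

3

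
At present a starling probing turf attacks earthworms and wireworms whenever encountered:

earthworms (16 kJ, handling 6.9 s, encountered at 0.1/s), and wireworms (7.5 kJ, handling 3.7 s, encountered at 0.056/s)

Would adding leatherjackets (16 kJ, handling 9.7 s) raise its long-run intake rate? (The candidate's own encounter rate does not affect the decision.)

Yes

On earthworms and wireworms alone, R = ΣλE/(1+Σλh) = 2.02/1.897 = 1.065 kJ/s.
Profitability of leatherjackets: 16/9.7 = 1.649 kJ/s.
Since 1.649 > R, including leatherjackets increases the long-run rate.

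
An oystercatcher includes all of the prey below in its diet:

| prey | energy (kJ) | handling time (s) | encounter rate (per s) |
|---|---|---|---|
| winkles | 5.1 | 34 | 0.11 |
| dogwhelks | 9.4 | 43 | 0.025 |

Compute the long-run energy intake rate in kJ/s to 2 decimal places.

0.14 kJ/s

R = (0.11×5.1 + 0.025×9.4) / (1 + 0.11×34 + 0.025×43) = 0.796/5.815 = 0.1369 kJ/s.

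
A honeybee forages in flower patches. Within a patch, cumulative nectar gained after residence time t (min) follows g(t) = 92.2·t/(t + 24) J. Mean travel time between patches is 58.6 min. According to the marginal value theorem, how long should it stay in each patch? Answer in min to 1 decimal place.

Optimal t* satisfies g'(t*) = g(t*)/(T + t*).
g'(t) = 92.2·24/(t + 24)². Setting 92.2·24/(t+24)² = 92.2t/[(t+24)(58.6+t)] gives 24(58.6+t) = t(t+24), so t² = 24×58.6 = 1406.
t* = √1406 = 37.5 min.

37.5 min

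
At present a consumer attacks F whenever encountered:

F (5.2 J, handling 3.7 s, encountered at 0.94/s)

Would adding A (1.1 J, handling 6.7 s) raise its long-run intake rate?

No

Intake rate on the current diet: R = (0.94×5.2) / (1 + 0.94×3.7) = 4.888/4.478 = 1.092 J/s.
A: E/h = 1.1/6.7 = 0.1642 J/s.
0.1642 < 1.092, so adding A would lower the average — exclude it.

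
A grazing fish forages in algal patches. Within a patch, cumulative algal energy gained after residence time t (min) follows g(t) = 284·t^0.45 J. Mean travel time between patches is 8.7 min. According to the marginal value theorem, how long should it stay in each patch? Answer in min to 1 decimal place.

7.1 min

Optimal t* satisfies g'(t*) = g(t*)/(T + t*).
g'(t) = 0.45·284·t^-0.55. Setting 0.45·284·t^-0.55 = 284·t^0.45/(8.7+t) gives 0.45(8.7+t) = t, so 0.55·t = 0.45×8.7.
t* = 0.45×8.7/0.55 = 7.118 min.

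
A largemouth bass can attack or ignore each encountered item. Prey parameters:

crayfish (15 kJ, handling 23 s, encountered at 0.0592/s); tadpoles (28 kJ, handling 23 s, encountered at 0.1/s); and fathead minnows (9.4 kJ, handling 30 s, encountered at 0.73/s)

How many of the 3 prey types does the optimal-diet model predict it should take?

1

E/h in descending order: tadpoles 1.22, crayfish 0.652, fathead minnows 0.313 kJ/s. The optimal diet is the largest prefix of this list for which every included type satisfies E_i/h_i > R on the types above it.
Rate on top 1: 0.8485. crayfish: 0.652 < 0.8485 → exclude; stop.
Optimal diet: tadpoles — 1 of 3 types.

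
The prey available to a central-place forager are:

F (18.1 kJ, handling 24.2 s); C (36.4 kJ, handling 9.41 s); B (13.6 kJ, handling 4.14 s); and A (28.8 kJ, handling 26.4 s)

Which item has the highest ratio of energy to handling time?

Profitability E/h (kJ/s): F = 18.1/24.2 = 0.748, C = 36.4/9.41 = 3.87, B = 13.6/4.14 = 3.29, A = 28.8/26.4 = 1.09.
Ranked: C > B > A > F.

C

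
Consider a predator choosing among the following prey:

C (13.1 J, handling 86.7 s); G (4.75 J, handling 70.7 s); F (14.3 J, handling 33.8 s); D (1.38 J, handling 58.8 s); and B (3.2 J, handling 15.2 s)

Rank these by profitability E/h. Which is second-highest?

Profitability E/h (J/s): C = 13.1/86.7 = 0.151, G = 4.75/70.7 = 0.0672, F = 14.3/33.8 = 0.423, D = 1.38/58.8 = 0.0235, B = 3.2/15.2 = 0.211.
Ranked: F > B > C > G > D.

B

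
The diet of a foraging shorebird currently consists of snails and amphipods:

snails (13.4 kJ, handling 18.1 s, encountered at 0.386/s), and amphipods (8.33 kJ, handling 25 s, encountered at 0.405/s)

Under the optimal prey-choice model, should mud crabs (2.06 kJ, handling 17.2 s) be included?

On snails and amphipods alone, R = ΣλE/(1+Σλh) = 8.546/18.11 = 0.4719 kJ/s.
Profitability of mud crabs: 2.06/17.2 = 0.1198 kJ/s.
0.1198 < 0.4719, so adding mud crabs would lower the average — exclude it.

No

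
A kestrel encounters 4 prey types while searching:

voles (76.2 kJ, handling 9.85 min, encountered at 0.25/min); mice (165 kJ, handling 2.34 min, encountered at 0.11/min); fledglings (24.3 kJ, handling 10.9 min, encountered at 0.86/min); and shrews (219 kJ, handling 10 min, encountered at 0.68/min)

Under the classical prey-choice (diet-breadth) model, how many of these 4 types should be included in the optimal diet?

2

E/h in descending order: mice 70.5, shrews 21.9, voles 7.74, fledglings 2.23 kJ/min. The optimal diet is the largest prefix of this list for which every included type satisfies E_i/h_i > R on the types above it.
Rate on top 1: 14.43. shrews: 21.9 > 14.43 → include.
Rate on top 2: 20.73. voles: 7.74 < 20.73 → exclude; stop.
Optimal diet: mice, shrews — 2 of 4 types.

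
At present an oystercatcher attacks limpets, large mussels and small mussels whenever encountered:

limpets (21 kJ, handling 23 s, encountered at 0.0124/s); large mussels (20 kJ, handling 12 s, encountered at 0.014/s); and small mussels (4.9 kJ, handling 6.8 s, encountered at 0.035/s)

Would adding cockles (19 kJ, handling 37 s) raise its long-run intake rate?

On limpets, large mussels and small mussels alone, R = ΣλE/(1+Σλh) = 0.7119/1.691 = 0.4209 kJ/s.
cockles: E/h = 19/37 = 0.5135 kJ/s.
Since 0.5135 > R, including cockles increases the long-run rate.

Yes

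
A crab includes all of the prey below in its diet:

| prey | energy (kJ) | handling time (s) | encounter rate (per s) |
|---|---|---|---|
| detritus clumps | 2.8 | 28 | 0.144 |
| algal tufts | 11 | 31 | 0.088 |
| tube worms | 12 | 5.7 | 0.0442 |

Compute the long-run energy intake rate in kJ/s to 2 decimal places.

0.24 kJ/s

R = (0.144×2.8 + 0.088×11 + 0.0442×12) / (1 + 0.144×28 + 0.088×31 + 0.0442×5.7) = 1.902/8.012 = 0.2373 kJ/s.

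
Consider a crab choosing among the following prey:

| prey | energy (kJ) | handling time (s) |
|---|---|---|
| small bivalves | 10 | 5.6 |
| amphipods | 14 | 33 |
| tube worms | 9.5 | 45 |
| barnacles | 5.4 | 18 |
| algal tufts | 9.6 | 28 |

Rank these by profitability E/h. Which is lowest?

tube worms

In descending order of E/h:
small bivalves: 10/5.6 = 1.79 kJ/s
amphipods: 14/33 = 0.424 kJ/s
algal tufts: 9.6/28 = 0.343 kJ/s
barnacles: 5.4/18 = 0.3 kJ/s
tube worms: 9.5/45 = 0.211 kJ/s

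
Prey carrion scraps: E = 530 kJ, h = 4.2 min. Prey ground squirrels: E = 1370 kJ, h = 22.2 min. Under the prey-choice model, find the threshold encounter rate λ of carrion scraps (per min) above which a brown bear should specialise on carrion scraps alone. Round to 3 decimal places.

The zero-one rule: include ground squirrels iff E₂/h₂ > λE₁/(1+λh₁). Equality gives the switch point.
λE₁h₂ = E₂ + λE₂h₁ ⇒ λ = E₂/(E₁h₂ − E₂h₁) = 1370/(1.177e+04 − 5754) = 0.2279 per min.

0.228 per min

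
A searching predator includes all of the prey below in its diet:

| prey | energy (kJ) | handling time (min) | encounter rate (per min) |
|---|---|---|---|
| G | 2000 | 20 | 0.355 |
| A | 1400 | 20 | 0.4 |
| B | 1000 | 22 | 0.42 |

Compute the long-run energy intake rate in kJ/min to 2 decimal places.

66.69 kJ/min

R = (0.355×2000 + 0.4×1400 + 0.42×1000) / (1 + 0.355×20 + 0.4×20 + 0.42×22) = 1690/25.34 = 66.69 kJ/min.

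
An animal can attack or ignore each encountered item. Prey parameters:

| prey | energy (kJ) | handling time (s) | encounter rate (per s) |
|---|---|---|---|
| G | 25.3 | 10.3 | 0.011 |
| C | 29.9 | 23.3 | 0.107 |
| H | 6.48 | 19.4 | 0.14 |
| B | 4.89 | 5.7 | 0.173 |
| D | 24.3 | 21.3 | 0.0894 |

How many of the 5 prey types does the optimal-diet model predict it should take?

Profitabilities (E/h, kJ/s): G 2.46, C 1.28, D 1.14, B 0.858, H 0.334. Add prey in this order while the next type's profitability exceeds the intake rate on those already taken.
Rate on top 1: 0.25. C: 1.28 > 0.25 → include.
Rate on top 2: 0.9643. D: 1.14 > 0.9643 → include.
Rate on top 3: 1.025. B: 0.858 < 1.025 → exclude; stop.
Optimal diet: G, C, D — 3 of 5 types.

3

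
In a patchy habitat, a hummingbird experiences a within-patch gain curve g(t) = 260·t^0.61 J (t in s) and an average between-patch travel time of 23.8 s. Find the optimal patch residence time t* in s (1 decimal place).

Maximise g(t)/(T+t): set derivative to zero → g'(t)(T+t) = g(t).
g'(t) = 0.61·260·t^-0.39. Setting 0.61·260·t^-0.39 = 260·t^0.61/(23.8+t) gives 0.61(23.8+t) = t, so 0.39·t = 0.61×23.8.
t* = 0.61×23.8/0.39 = 37.23 s.

37.2 s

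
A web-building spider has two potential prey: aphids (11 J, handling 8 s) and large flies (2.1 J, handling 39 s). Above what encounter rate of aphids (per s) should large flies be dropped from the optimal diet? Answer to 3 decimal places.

0.005 per s

At the threshold, the rate on aphids alone equals the profitability of large flies: λ·11/(1 + λ·8) = 2.1/39 = 0.05385.
Rearranging, λ(11 − 0.05385×8) = 0.05385, so λ = 0.05385/10.57 = 0.005095 per s.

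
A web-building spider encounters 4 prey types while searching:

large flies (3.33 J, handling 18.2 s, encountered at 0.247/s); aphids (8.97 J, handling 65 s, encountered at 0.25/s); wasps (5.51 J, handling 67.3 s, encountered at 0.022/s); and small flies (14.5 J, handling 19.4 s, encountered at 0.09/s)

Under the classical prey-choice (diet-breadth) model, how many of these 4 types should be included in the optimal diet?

E/h in descending order: small flies 0.747, large flies 0.183, aphids 0.138, wasps 0.0819 J/s. The optimal diet is the largest prefix of this list for which every included type satisfies E_i/h_i > R on the types above it.
Rate on top 1: 0.4752. large flies: 0.183 < 0.4752 → exclude; stop.
Optimal diet: small flies — 1 of 4 types.

1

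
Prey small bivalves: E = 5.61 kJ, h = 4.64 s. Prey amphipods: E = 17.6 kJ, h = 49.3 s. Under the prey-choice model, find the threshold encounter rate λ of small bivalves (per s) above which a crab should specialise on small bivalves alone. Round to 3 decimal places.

0.090 per s

At the threshold, the rate on small bivalves alone equals the profitability of amphipods: λ·5.61/(1 + λ·4.64) = 17.6/49.3 = 0.357.
Rearranging, λ(5.61 − 0.357×4.64) = 0.357, so λ = 0.357/3.954 = 0.0903 per s.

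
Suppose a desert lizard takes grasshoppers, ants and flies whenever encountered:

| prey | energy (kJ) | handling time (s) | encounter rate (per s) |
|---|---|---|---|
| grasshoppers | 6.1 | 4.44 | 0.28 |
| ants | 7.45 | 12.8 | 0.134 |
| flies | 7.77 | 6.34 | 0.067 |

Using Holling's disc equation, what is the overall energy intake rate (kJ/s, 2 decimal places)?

0.74 kJ/s

R = Σλ_iE_i / (1 + Σλ_ih_i)
Numerator: 0.28×6.1 + 0.134×7.45 + 0.067×7.77 = 3.227
Denominator: 1 + 0.28×4.44 + 0.134×12.8 + 0.067×6.34 = 4.383
R = 3.227/4.383 = 0.7362 kJ/s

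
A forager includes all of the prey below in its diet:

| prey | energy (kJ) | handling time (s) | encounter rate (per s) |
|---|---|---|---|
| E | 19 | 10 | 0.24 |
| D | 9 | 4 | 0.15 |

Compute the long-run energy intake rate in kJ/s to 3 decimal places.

1.477 kJ/s

Energy encountered per unit search time: 0.24×19 + 0.15×9 = 5.91 kJ/s.
Handling time per unit search time: 0.24×10 + 0.15×4 = 3.
Rate = 5.91/(1 + 3) = 1.477 kJ/s.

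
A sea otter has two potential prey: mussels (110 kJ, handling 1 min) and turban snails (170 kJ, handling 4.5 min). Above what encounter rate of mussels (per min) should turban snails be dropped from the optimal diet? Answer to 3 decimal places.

0.523 per min

The zero-one rule: include turban snails iff E₂/h₂ > λE₁/(1+λh₁). Equality gives the switch point.
λE₁h₂ = E₂ + λE₂h₁ ⇒ λ = E₂/(E₁h₂ − E₂h₁) = 170/(495 − 170) = 0.5231 per min.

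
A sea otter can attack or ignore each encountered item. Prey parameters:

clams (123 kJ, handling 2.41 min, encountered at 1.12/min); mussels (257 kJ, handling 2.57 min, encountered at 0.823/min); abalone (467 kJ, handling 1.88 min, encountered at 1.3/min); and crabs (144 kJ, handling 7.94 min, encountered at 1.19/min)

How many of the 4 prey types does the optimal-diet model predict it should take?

1

Profitabilities (E/h, kJ/min): abalone 248, mussels 100, clams 51, crabs 18.1. Add prey in this order while the next type's profitability exceeds the intake rate on those already taken.
Rate on top 1: 176.3. mussels: 100 < 176.3 → exclude; stop.
Optimal diet: abalone — 1 of 4 types.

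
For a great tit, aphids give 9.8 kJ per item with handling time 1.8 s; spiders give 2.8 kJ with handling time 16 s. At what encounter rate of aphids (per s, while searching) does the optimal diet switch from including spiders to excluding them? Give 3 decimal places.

Drop spiders once their profitability E₂/h₂ falls below the rate achievable on aphids alone: E₂/h₂ = λE₁/(1 + λh₁).
Solve for λ: λE₁h₂ = E₂(1 + λh₁) → λ(E₁h₂ − E₂h₁) = E₂ → λ = E₂/(E₁h₂ − E₂h₁).
λ = 2.8/(9.8×16 − 2.8×1.8) = 2.8/151.8 = 0.01845 per s.

0.018 per s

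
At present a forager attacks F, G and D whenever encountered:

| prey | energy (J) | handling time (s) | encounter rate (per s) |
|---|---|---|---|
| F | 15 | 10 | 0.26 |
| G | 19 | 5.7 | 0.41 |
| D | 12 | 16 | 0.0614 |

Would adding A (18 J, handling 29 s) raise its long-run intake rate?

Current rate: (0.26×15 + 0.41×19 + 0.0614×12)/(1 + 0.26×10 + 0.41×5.7 + 0.0614×16) = 1.796 J/s.
Profitability of A: 18/29 = 0.6207 J/s.
0.6207 < 1.796, so adding A would lower the average — exclude it.

No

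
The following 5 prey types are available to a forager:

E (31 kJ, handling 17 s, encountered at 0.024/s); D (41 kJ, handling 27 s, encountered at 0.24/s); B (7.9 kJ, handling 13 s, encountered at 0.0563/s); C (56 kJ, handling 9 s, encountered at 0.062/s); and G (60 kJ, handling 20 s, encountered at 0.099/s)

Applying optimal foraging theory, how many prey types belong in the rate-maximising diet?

2

Profitabilities (E/h, kJ/s): C 6.22, G 3, E 1.82, D 1.52, B 0.608. Add prey in this order while the next type's profitability exceeds the intake rate on those already taken.
Rate on top 1: 2.228. G: 3 > 2.228 → include.
Rate on top 2: 2.66. E: 1.82 < 2.66 → exclude; stop.
Optimal diet: C, G — 2 of 5 types.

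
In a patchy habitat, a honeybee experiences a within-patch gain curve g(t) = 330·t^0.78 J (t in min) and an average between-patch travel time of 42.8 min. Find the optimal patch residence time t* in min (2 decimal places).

Maximise g(t)/(T+t): set derivative to zero → g'(t)(T+t) = g(t).
g'(t) = 0.78·330·t^-0.22. Setting 0.78·330·t^-0.22 = 330·t^0.78/(42.8+t) gives 0.78(42.8+t) = t, so 0.22·t = 0.78×42.8.
t* = 0.78×42.8/0.22 = 151.7 min.

151.75 min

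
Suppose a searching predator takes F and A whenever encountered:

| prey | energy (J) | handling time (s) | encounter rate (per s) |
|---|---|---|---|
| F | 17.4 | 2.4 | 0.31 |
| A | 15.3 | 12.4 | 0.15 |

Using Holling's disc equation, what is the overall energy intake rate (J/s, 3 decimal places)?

2.133 J/s

R = (0.31×17.4 + 0.15×15.3) / (1 + 0.31×2.4 + 0.15×12.4) = 7.689/3.604 = 2.133 J/s.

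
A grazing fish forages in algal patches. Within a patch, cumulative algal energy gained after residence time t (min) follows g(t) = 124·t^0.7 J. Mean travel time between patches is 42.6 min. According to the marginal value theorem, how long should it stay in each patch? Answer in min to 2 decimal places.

Optimal t* satisfies g'(t*) = g(t*)/(T + t*).
g'(t) = 0.7·124·t^-0.3. Setting 0.7·124·t^-0.3 = 124·t^0.7/(42.6+t) gives 0.7(42.6+t) = t, so 0.30·t = 0.7×42.6.
t* = 0.7×42.6/0.30 = 99.4 min.

99.40 min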